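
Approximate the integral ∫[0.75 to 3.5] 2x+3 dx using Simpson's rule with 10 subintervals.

f(x) = 2x+3
a = 0.75, b = 3.5, n = 10
h = (b - a)/n = 0.275000

Simpson's rule: (h/3)[f(x₀) + 4f(x₁) + 2f(x₂) + ... + f(xₙ)]

x_0 = 0.7500, f(x_0) = 4.500000, coefficient = 1
x_1 = 1.0250, f(x_1) = 5.050000, coefficient = 4
x_2 = 1.3000, f(x_2) = 5.600000, coefficient = 2
x_3 = 1.5750, f(x_3) = 6.150000, coefficient = 4
x_4 = 1.8500, f(x_4) = 6.700000, coefficient = 2
x_5 = 2.1250, f(x_5) = 7.250000, coefficient = 4
x_6 = 2.4000, f(x_6) = 7.800000, coefficient = 2
x_7 = 2.6750, f(x_7) = 8.350000, coefficient = 4
x_8 = 2.9500, f(x_8) = 8.900000, coefficient = 2
x_9 = 3.2250, f(x_9) = 9.450000, coefficient = 4
x_10 = 3.5000, f(x_10) = 10.000000, coefficient = 1

I ≈ (0.275000/3) × 217.500000 = 19.937500
Exact value: 19.937500
Error: 0.000000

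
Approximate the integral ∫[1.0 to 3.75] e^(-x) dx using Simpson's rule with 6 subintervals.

f(x) = e^(-x)
a = 1.0, b = 3.75, n = 6
h = (b - a)/n = 0.458333

Simpson's rule: (h/3)[f(x₀) + 4f(x₁) + 2f(x₂) + ... + f(xₙ)]

x_0 = 1.0000, f(x_0) = 0.367879, coefficient = 1
x_1 = 1.4583, f(x_1) = 0.232624, coefficient = 4
x_2 = 1.9167, f(x_2) = 0.147096, coefficient = 2
x_3 = 2.3750, f(x_3) = 0.093014, coefficient = 4
x_4 = 2.8333, f(x_4) = 0.058816, coefficient = 2
x_5 = 3.2917, f(x_5) = 0.037192, coefficient = 4
x_6 = 3.7500, f(x_6) = 0.023518, coefficient = 1

I ≈ (0.458333/3) × 2.254543 = 0.344444
Exact value: 0.344362
Error: 0.000082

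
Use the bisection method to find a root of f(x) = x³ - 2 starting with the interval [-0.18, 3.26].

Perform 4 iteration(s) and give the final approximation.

f(x) = x³ - 2
Initial interval: [-0.18, 3.26]

Iteration 1:
  c_1 = (-0.180000 + 3.260000)/2 = 1.540000
  f(c_1) = f(1.540000) = 1.652264
  f(a) × f(c) < 0, new interval: [-0.180000, 1.540000]
Iteration 2:
  c_2 = (-0.180000 + 1.540000)/2 = 0.680000
  f(c_2) = f(0.680000) = -1.685568
  f(a) × f(c) ≥ 0, new interval: [0.680000, 1.540000]
Iteration 3:
  c_3 = (0.680000 + 1.540000)/2 = 1.110000
  f(c_3) = f(1.110000) = -0.632369
  f(a) × f(c) ≥ 0, new interval: [1.110000, 1.540000]
Iteration 4:
  c_4 = (1.110000 + 1.540000)/2 = 1.325000
  f(c_4) = f(1.325000) = 0.326203
  f(a) × f(c) < 0, new interval: [1.110000, 1.325000]

After 4 iteration(s), the approximation is c_4 = 1.325000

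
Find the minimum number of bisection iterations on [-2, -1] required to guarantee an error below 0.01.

We need (b-a)/2^n ≤ 0.01
(-1 - (-2))/2^n ≤ 0.01
1/2^n ≤ 0.01
2^n ≥ 100
n ≥ log₂(100) = 6.64
n ≥ 7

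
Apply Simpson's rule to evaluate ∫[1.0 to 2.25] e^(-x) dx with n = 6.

f(x) = e^(-x)
a = 1.0, b = 2.25, n = 6
h = (b - a)/n = 0.208333

Simpson's rule: (h/3)[f(x₀) + 4f(x₁) + 2f(x₂) + ... + f(xₙ)]

x_0 = 1.0000, f(x_0) = 0.367879, coefficient = 1
x_1 = 1.2083, f(x_1) = 0.298695, coefficient = 4
x_2 = 1.4167, f(x_2) = 0.242521, coefficient = 2
x_3 = 1.6250, f(x_3) = 0.196912, coefficient = 4
x_4 = 1.8333, f(x_4) = 0.159880, coefficient = 2
x_5 = 2.0417, f(x_5) = 0.129812, coefficient = 4
x_6 = 2.2500, f(x_6) = 0.105399, coefficient = 1

I ≈ (0.208333/3) × 3.779754 = 0.262483
Exact value: 0.262480
Error: 0.000003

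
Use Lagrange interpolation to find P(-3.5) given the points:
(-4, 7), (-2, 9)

Lagrange interpolation formula:
P(x) = Σ yᵢ × Lᵢ(x)
where Lᵢ(x) = Π_{j≠i} (x - xⱼ)/(xᵢ - xⱼ)

L_0(-3.5) = (-3.5 - (-2))/(-4 - (-2)) = 0.750000
L_1(-3.5) = (-3.5 - (-4))/(-2 - (-4)) = 0.250000

P(-3.5) = 7×L_0(-3.5) + 9×L_1(-3.5)
P(-3.5) = 7.500000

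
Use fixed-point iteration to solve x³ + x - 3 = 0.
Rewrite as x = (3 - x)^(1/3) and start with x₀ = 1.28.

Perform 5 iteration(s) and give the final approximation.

Equation: x³ + x - 3 = 0
Fixed-point form: x = (3 - x)^(1/3)
x₀ = 1.28

x_1 = g(1.280000) = 1.198145
x_2 = g(1.198145) = 1.216858
x_3 = g(1.216858) = 1.212631
x_4 = g(1.212631) = 1.213588
x_5 = g(1.213588) = 1.213372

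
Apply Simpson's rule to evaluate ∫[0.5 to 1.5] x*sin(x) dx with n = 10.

f(x) = x*sin(x)
a = 0.5, b = 1.5, n = 10
h = (b - a)/n = 0.100000

Simpson's rule: (h/3)[f(x₀) + 4f(x₁) + 2f(x₂) + ... + f(xₙ)]

x_0 = 0.5000, f(x_0) = 0.239713, coefficient = 1
x_1 = 0.6000, f(x_1) = 0.338785, coefficient = 4
x_2 = 0.7000, f(x_2) = 0.450952, coefficient = 2
x_3 = 0.8000, f(x_3) = 0.573885, coefficient = 4
x_4 = 0.9000, f(x_4) = 0.704994, coefficient = 2
x_5 = 1.0000, f(x_5) = 0.841471, coefficient = 4
x_6 = 1.1000, f(x_6) = 0.980328, coefficient = 2
x_7 = 1.2000, f(x_7) = 1.118447, coefficient = 4
x_8 = 1.3000, f(x_8) = 1.252626, coefficient = 2
x_9 = 1.4000, f(x_9) = 1.379630, coefficient = 4
x_10 = 1.5000, f(x_10) = 1.496242, coefficient = 1

I ≈ (0.100000/3) × 25.522627 = 0.850754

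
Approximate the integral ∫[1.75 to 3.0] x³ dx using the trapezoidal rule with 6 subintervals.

f(x) = x³
a = 1.75, b = 3.0, n = 6
h = (b - a)/n = 0.208333

Trapezoidal rule: (h/2)[f(x₀) + 2f(x₁) + 2f(x₂) + ... + f(xₙ)]

x_0 = 1.7500, f(x_0) = 5.359375, coefficient = 1
x_1 = 1.9583, f(x_1) = 7.510344, coefficient = 2
x_2 = 2.1667, f(x_2) = 10.171296, coefficient = 2
x_3 = 2.3750, f(x_3) = 13.396484, coefficient = 2
x_4 = 2.5833, f(x_4) = 17.240162, coefficient = 2
x_5 = 2.7917, f(x_5) = 21.756583, coefficient = 2
x_6 = 3.0000, f(x_6) = 27.000000, coefficient = 1

I ≈ (0.208333/2) × 172.509115 = 17.969699
Exact value: 17.905273
Error: 0.064426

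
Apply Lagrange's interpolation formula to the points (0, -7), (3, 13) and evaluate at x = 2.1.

Lagrange interpolation formula:
P(x) = Σ yᵢ × Lᵢ(x)
where Lᵢ(x) = Π_{j≠i} (x - xⱼ)/(xᵢ - xⱼ)

L_0(2.1) = (2.1 - 3)/(0 - 3) = 0.300000
L_1(2.1) = (2.1 - 0)/(3 - 0) = 0.700000

P(2.1) = (-7)×L_0(2.1) + 13×L_1(2.1)
P(2.1) = 7.000000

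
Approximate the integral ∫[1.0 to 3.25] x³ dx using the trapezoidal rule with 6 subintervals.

f(x) = x³
a = 1.0, b = 3.25, n = 6
h = (b - a)/n = 0.375000

Trapezoidal rule: (h/2)[f(x₀) + 2f(x₁) + 2f(x₂) + ... + f(xₙ)]

x_0 = 1.0000, f(x_0) = 1.000000, coefficient = 1
x_1 = 1.3750, f(x_1) = 2.599609, coefficient = 2
x_2 = 1.7500, f(x_2) = 5.359375, coefficient = 2
x_3 = 2.1250, f(x_3) = 9.595703, coefficient = 2
x_4 = 2.5000, f(x_4) = 15.625000, coefficient = 2
x_5 = 2.8750, f(x_5) = 23.763672, coefficient = 2
x_6 = 3.2500, f(x_6) = 34.328125, coefficient = 1

I ≈ (0.375000/2) × 149.214844 = 27.977783
Exact value: 27.641602
Error: 0.336182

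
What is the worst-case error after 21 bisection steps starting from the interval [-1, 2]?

Bisection error bound: |error| ≤ (b-a)/2^n
|error| ≤ (2 - (-1))/2^21 = 3/2^21
|error| ≤ 0.0000014305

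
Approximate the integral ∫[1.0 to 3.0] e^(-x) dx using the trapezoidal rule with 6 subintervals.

f(x) = e^(-x)
a = 1.0, b = 3.0, n = 6
h = (b - a)/n = 0.333333

Trapezoidal rule: (h/2)[f(x₀) + 2f(x₁) + 2f(x₂) + ... + f(xₙ)]

x_0 = 1.0000, f(x_0) = 0.367879, coefficient = 1
x_1 = 1.3333, f(x_1) = 0.263597, coefficient = 2
x_2 = 1.6667, f(x_2) = 0.188876, coefficient = 2
x_3 = 2.0000, f(x_3) = 0.135335, coefficient = 2
x_4 = 2.3333, f(x_4) = 0.096972, coefficient = 2
x_5 = 2.6667, f(x_5) = 0.069483, coefficient = 2
x_6 = 3.0000, f(x_6) = 0.049787, coefficient = 1

I ≈ (0.333333/2) × 1.926193 = 0.321032
Exact value: 0.318092
Error: 0.002940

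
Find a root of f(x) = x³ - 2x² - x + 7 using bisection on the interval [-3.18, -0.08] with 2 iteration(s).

f(x) = x³ - 2x² - x + 7
Initial interval: [-3.18, -0.08]

Iteration 1:
  c_1 = (-3.180000 + (-0.080000))/2 = -1.630000
  f(c_1) = f(-1.630000) = -1.014547
  f(a) × f(c) ≥ 0, new interval: [-1.630000, -0.080000]
Iteration 2:
  c_2 = (-1.630000 + (-0.080000))/2 = -0.855000
  f(c_2) = f(-0.855000) = 5.767924
  f(a) × f(c) < 0, new interval: [-1.630000, -0.855000]

After 2 iteration(s), the approximation is c_2 = -0.855000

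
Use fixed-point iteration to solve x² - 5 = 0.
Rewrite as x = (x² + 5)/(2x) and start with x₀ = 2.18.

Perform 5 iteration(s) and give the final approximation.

Equation: x² - 5 = 0
Fixed-point form: x = (x² + 5)/(2x)
x₀ = 2.18

x_1 = g(2.180000) = 2.236789
x_2 = g(2.236789) = 2.236068
x_3 = g(2.236068) = 2.236068
x_4 = g(2.236068) = 2.236068
x_5 = g(2.236068) = 2.236068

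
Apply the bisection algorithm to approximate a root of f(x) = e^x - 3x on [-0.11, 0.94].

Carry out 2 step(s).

f(x) = e^x - 3x
Initial interval: [-0.11, 0.94]

Iteration 1:
  c_1 = (-0.110000 + 0.940000)/2 = 0.415000
  f(c_1) = f(0.415000) = 0.269371
  f(a) × f(c) ≥ 0, new interval: [0.415000, 0.940000]
Iteration 2:
  c_2 = (0.415000 + 0.940000)/2 = 0.677500
  f(c_2) = f(0.677500) = -0.063551
  f(a) × f(c) < 0, new interval: [0.415000, 0.677500]

After 2 iteration(s), the approximation is c_2 = 0.677500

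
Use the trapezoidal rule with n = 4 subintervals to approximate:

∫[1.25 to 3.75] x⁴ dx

f(x) = x⁴
a = 1.25, b = 3.75, n = 4
h = (b - a)/n = 0.625000

Trapezoidal rule: (h/2)[f(x₀) + 2f(x₁) + 2f(x₂) + ... + f(xₙ)]

x_0 = 1.2500, f(x_0) = 2.441406, coefficient = 1
x_1 = 1.8750, f(x_1) = 12.359619, coefficient = 2
x_2 = 2.5000, f(x_2) = 39.062500, coefficient = 2
x_3 = 3.1250, f(x_3) = 95.367432, coefficient = 2
x_4 = 3.7500, f(x_4) = 197.753906, coefficient = 1

I ≈ (0.625000/2) × 493.774414 = 154.304504
Exact value: 147.705078
Error: 6.599426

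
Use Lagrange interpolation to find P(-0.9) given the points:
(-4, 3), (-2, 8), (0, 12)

Lagrange interpolation formula:
P(x) = Σ yᵢ × Lᵢ(x)
where Lᵢ(x) = Π_{j≠i} (x - xⱼ)/(xᵢ - xⱼ)

L_0(-0.9) = (-0.9 - (-2))/(-4 - (-2)) × (-0.9 - 0)/(-4 - 0) = -0.123750
L_1(-0.9) = (-0.9 - (-4))/(-2 - (-4)) × (-0.9 - 0)/(-2 - 0) = 0.697500
L_2(-0.9) = (-0.9 - (-4))/(0 - (-4)) × (-0.9 - (-2))/(0 - (-2)) = 0.426250

P(-0.9) = 3×L_0(-0.9) + 8×L_1(-0.9) + 12×L_2(-0.9)
P(-0.9) = 10.323750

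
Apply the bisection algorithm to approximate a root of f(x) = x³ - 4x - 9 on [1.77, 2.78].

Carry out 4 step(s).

f(x) = x³ - 4x - 9
Initial interval: [1.77, 2.78]

Iteration 1:
  c_1 = (1.770000 + 2.780000)/2 = 2.275000
  f(c_1) = f(2.275000) = -6.325453
  f(a) × f(c) ≥ 0, new interval: [2.275000, 2.780000]
Iteration 2:
  c_2 = (2.275000 + 2.780000)/2 = 2.527500
  f(c_2) = f(2.527500) = -2.963682
  f(a) × f(c) ≥ 0, new interval: [2.527500, 2.780000]
Iteration 3:
  c_3 = (2.527500 + 2.780000)/2 = 2.653750
  f(c_3) = f(2.653750) = -0.926260
  f(a) × f(c) ≥ 0, new interval: [2.653750, 2.780000]
Iteration 4:
  c_4 = (2.653750 + 2.780000)/2 = 2.716875
  f(c_4) = f(2.716875) = 0.186868
  f(a) × f(c) < 0, new interval: [2.653750, 2.716875]

After 4 iteration(s), the approximation is c_4 = 2.716875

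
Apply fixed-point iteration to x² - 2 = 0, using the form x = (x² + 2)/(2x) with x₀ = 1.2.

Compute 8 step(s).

Equation: x² - 2 = 0
Fixed-point form: x = (x² + 2)/(2x)
x₀ = 1.2

x_1 = g(1.200000) = 1.433333
x_2 = g(1.433333) = 1.414341
x_3 = g(1.414341) = 1.414214
x_4 = g(1.414214) = 1.414214
x_5 = g(1.414214) = 1.414214
x_6 = g(1.414214) = 1.414214
x_7 = g(1.414214) = 1.414214
x_8 = g(1.414214) = 1.414214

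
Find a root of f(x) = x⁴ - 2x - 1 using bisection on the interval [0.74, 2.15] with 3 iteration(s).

f(x) = x⁴ - 2x - 1
Initial interval: [0.74, 2.15]

Iteration 1:
  c_1 = (0.740000 + 2.150000)/2 = 1.445000
  f(c_1) = f(1.445000) = 0.469848
  f(a) × f(c) < 0, new interval: [0.740000, 1.445000]
Iteration 2:
  c_2 = (0.740000 + 1.445000)/2 = 1.092500
  f(c_2) = f(1.092500) = -1.760423
  f(a) × f(c) ≥ 0, new interval: [1.092500, 1.445000]
Iteration 3:
  c_3 = (1.092500 + 1.445000)/2 = 1.268750
  f(c_3) = f(1.268750) = -0.946280
  f(a) × f(c) ≥ 0, new interval: [1.268750, 1.445000]

After 3 iteration(s), the approximation is c_3 = 1.268750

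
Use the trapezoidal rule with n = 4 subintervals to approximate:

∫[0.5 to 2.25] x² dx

f(x) = x²
a = 0.5, b = 2.25, n = 4
h = (b - a)/n = 0.437500

Trapezoidal rule: (h/2)[f(x₀) + 2f(x₁) + 2f(x₂) + ... + f(xₙ)]

x_0 = 0.5000, f(x_0) = 0.250000, coefficient = 1
x_1 = 0.9375, f(x_1) = 0.878906, coefficient = 2
x_2 = 1.3750, f(x_2) = 1.890625, coefficient = 2
x_3 = 1.8125, f(x_3) = 3.285156, coefficient = 2
x_4 = 2.2500, f(x_4) = 5.062500, coefficient = 1

I ≈ (0.437500/2) × 17.421875 = 3.811035
Exact value: 3.755208
Error: 0.055827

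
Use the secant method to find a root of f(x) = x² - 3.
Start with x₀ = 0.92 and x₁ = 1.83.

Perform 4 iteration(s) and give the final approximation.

f(x) = x² - 3
x₀ = 0.92, x₁ = 1.83

Secant formula: x_{n+1} = x_n - f(x_n)(x_n - x_{n-1})/(f(x_n) - f(x_{n-1}))

Iteration 1:
  f(0.920000) = -2.153600
  f(1.830000) = 0.348900
  x_2 = 1.830000 - 0.348900×(1.830000 - 0.920000)/(0.348900 - (-2.153600))
       = 1.703127
Iteration 2:
  f(1.830000) = 0.348900
  f(1.703127) = -0.099357
  x_3 = 1.703127 - (-0.099357)×(1.703127 - 1.830000)/(-0.099357 - 0.348900)
       = 1.731249
Iteration 3:
  f(1.703127) = -0.099357
  f(1.731249) = -0.002777
  x_4 = 1.731249 - (-0.002777)×(1.731249 - 1.703127)/(-0.002777 - (-0.099357))
       = 1.732058
Iteration 4:
  f(1.731249) = -0.002777
  f(1.732058) = 0.000023
  x_5 = 1.732058 - 0.000023×(1.732058 - 1.731249)/(0.000023 - (-0.002777))
       = 1.732051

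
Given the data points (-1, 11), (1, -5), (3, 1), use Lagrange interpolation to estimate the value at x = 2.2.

Lagrange interpolation formula:
P(x) = Σ yᵢ × Lᵢ(x)
where Lᵢ(x) = Π_{j≠i} (x - xⱼ)/(xᵢ - xⱼ)

L_0(2.2) = (2.2 - 1)/(-1 - 1) × (2.2 - 3)/(-1 - 3) = -0.120000
L_1(2.2) = (2.2 - (-1))/(1 - (-1)) × (2.2 - 3)/(1 - 3) = 0.640000
L_2(2.2) = (2.2 - (-1))/(3 - (-1)) × (2.2 - 1)/(3 - 1) = 0.480000

P(2.2) = 11×L_0(2.2) + (-5)×L_1(2.2) + 1×L_2(2.2)
P(2.2) = -4.040000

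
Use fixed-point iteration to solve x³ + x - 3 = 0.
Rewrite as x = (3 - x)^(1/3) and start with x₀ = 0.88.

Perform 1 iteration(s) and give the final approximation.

Equation: x³ + x - 3 = 0
Fixed-point form: x = (3 - x)^(1/3)
x₀ = 0.88

x_1 = g(0.880000) = 1.284632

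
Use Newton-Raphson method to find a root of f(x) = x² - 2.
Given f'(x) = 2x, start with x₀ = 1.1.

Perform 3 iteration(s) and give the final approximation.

f(x) = x² - 2
f'(x) = 2x
x₀ = 1.1

Newton-Raphson formula: x_{n+1} = x_n - f(x_n)/f'(x_n)

Iteration 1:
  f(1.100000) = -0.790000
  f'(1.100000) = 2.200000
  x_1 = 1.100000 - (-0.790000)/2.200000 = 1.459091
Iteration 2:
  f(1.459091) = 0.128946
  f'(1.459091) = 2.918182
  x_2 = 1.459091 - 0.128946/2.918182 = 1.414904
Iteration 3:
  f(1.414904) = 0.001953
  f'(1.414904) = 2.829807
  x_3 = 1.414904 - 0.001953/2.829807 = 1.414214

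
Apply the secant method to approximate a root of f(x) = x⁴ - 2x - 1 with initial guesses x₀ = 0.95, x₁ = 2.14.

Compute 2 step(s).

f(x) = x⁴ - 2x - 1
x₀ = 0.95, x₁ = 2.14

Secant formula: x_{n+1} = x_n - f(x_n)(x_n - x_{n-1})/(f(x_n) - f(x_{n-1}))

Iteration 1:
  f(0.950000) = -2.085494
  f(2.140000) = 15.692736
  x_2 = 2.140000 - 15.692736×(2.140000 - 0.950000)/(15.692736 - (-2.085494))
       = 1.089594
Iteration 2:
  f(2.140000) = 15.692736
  f(1.089594) = -1.769708
  x_3 = 1.089594 - (-1.769708)×(1.089594 - 2.140000)/(-1.769708 - 15.692736)
       = 1.196046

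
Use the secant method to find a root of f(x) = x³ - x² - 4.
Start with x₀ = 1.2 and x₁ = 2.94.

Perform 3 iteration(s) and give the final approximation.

f(x) = x³ - x² - 4
x₀ = 1.2, x₁ = 2.94

Secant formula: x_{n+1} = x_n - f(x_n)(x_n - x_{n-1})/(f(x_n) - f(x_{n-1}))

Iteration 1:
  f(1.200000) = -3.712000
  f(2.940000) = 12.768584
  x_2 = 2.940000 - 12.768584×(2.940000 - 1.200000)/(12.768584 - (-3.712000))
       = 1.591908
Iteration 2:
  f(2.940000) = 12.768584
  f(1.591908) = -2.500002
  x_3 = 1.591908 - (-2.500002)×(1.591908 - 2.940000)/(-2.500002 - 12.768584)
       = 1.812638
Iteration 3:
  f(1.591908) = -2.500002
  f(1.812638) = -1.329949
  x_4 = 1.812638 - (-1.329949)×(1.812638 - 1.591908)/(-1.329949 - (-2.500002))
       = 2.063532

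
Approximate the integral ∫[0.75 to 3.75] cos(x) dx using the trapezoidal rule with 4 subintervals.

f(x) = cos(x)
a = 0.75, b = 3.75, n = 4
h = (b - a)/n = 0.750000

Trapezoidal rule: (h/2)[f(x₀) + 2f(x₁) + 2f(x₂) + ... + f(xₙ)]

x_0 = 0.7500, f(x_0) = 0.731689, coefficient = 1
x_1 = 1.5000, f(x_1) = 0.070737, coefficient = 2
x_2 = 2.2500, f(x_2) = -0.628174, coefficient = 2
x_3 = 3.0000, f(x_3) = -0.989992, coefficient = 2
x_4 = 3.7500, f(x_4) = -0.820559, coefficient = 1

I ≈ (0.750000/2) × -3.183728 = -1.193898
Exact value: -1.253200
Error: 0.059302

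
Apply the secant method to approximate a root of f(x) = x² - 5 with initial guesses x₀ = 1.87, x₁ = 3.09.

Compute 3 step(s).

f(x) = x² - 5
x₀ = 1.87, x₁ = 3.09

Secant formula: x_{n+1} = x_n - f(x_n)(x_n - x_{n-1})/(f(x_n) - f(x_{n-1}))

Iteration 1:
  f(1.870000) = -1.503100
  f(3.090000) = 4.548100
  x_2 = 3.090000 - 4.548100×(3.090000 - 1.870000)/(4.548100 - (-1.503100))
       = 2.173044
Iteration 2:
  f(3.090000) = 4.548100
  f(2.173044) = -0.277878
  x_3 = 2.173044 - (-0.277878)×(2.173044 - 3.090000)/(-0.277878 - 4.548100)
       = 2.225842
Iteration 3:
  f(2.173044) = -0.277878
  f(2.225842) = -0.045626
  x_4 = 2.225842 - (-0.045626)×(2.225842 - 2.173044)/(-0.045626 - (-0.277878))
       = 2.236214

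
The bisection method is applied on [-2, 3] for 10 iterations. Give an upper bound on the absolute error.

Bisection error bound: |error| ≤ (b-a)/2^n
|error| ≤ (3 - (-2))/2^10 = 5/2^10
|error| ≤ 0.0048828125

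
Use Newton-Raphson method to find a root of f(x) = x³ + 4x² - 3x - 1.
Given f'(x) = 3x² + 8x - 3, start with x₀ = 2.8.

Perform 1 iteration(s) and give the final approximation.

f(x) = x³ + 4x² - 3x - 1
f'(x) = 3x² + 8x - 3
x₀ = 2.8

Newton-Raphson formula: x_{n+1} = x_n - f(x_n)/f'(x_n)

Iteration 1:
  f(2.800000) = 43.912000
  f'(2.800000) = 42.920000
  x_1 = 2.800000 - 43.912000/42.920000 = 1.776887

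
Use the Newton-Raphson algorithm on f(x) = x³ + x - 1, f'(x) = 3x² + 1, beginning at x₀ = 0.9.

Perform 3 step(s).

f(x) = x³ + x - 1
f'(x) = 3x² + 1
x₀ = 0.9

Newton-Raphson formula: x_{n+1} = x_n - f(x_n)/f'(x_n)

Iteration 1:
  f(0.900000) = 0.629000
  f'(0.900000) = 3.430000
  x_1 = 0.900000 - 0.629000/3.430000 = 0.716618
Iteration 2:
  f(0.716618) = 0.084631
  f'(0.716618) = 2.540624
  x_2 = 0.716618 - 0.084631/2.540624 = 0.683307
Iteration 3:
  f(0.683307) = 0.002349
  f'(0.683307) = 2.400725
  x_3 = 0.683307 - 0.002349/2.400725 = 0.682329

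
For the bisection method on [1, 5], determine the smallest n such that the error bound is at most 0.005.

We need (b-a)/2^n ≤ 0.005
(5 - 1)/2^n ≤ 0.005
4/2^n ≤ 0.005
2^n ≥ 800
n ≥ log₂(800) = 9.64
n ≥ 10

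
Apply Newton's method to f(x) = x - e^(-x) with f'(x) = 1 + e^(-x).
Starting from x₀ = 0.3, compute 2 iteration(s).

f(x) = x - e^(-x)
f'(x) = 1 + e^(-x)
x₀ = 0.3

Newton-Raphson formula: x_{n+1} = x_n - f(x_n)/f'(x_n)

Iteration 1:
  f(0.300000) = -0.440818
  f'(0.300000) = 1.740818
  x_1 = 0.300000 - (-0.440818)/1.740818 = 0.553225
Iteration 2:
  f(0.553225) = -0.021868
  f'(0.553225) = 1.575092
  x_2 = 0.553225 - (-0.021868)/1.575092 = 0.567108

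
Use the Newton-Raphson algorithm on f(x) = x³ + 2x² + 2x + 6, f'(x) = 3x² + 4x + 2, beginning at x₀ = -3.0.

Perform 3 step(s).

f(x) = x³ + 2x² + 2x + 6
f'(x) = 3x² + 4x + 2
x₀ = -3.0

Newton-Raphson formula: x_{n+1} = x_n - f(x_n)/f'(x_n)

Iteration 1:
  f(-3.000000) = -9.000000
  f'(-3.000000) = 17.000000
  x_1 = -3.000000 - (-9.000000)/17.000000 = -2.470588
Iteration 2:
  f(-2.470588) = -1.813556
  f'(-2.470588) = 10.429066
  x_2 = -2.470588 - (-1.813556)/10.429066 = -2.296694
Iteration 3:
  f(-2.296694) = -0.158389
  f'(-2.296694) = 8.637633
  x_3 = -2.296694 - (-0.158389)/8.637633 = -2.278357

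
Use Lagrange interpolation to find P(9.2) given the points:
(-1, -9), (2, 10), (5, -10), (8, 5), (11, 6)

Lagrange interpolation formula:
P(x) = Σ yᵢ × Lᵢ(x)
where Lᵢ(x) = Π_{j≠i} (x - xⱼ)/(xᵢ - xⱼ)

L_0(9.2) = (9.2 - 2)/(-1 - 2) × (9.2 - 5)/(-1 - 5) × (9.2 - 8)/(-1 - 8) × (9.2 - 11)/(-1 - 11) = -0.033600
L_1(9.2) = (9.2 - (-1))/(2 - (-1)) × (9.2 - 5)/(2 - 5) × (9.2 - 8)/(2 - 8) × (9.2 - 11)/(2 - 11) = 0.190400
L_2(9.2) = (9.2 - (-1))/(5 - (-1)) × (9.2 - 2)/(5 - 2) × (9.2 - 8)/(5 - 8) × (9.2 - 11)/(5 - 11) = -0.489600
L_3(9.2) = (9.2 - (-1))/(8 - (-1)) × (9.2 - 2)/(8 - 2) × (9.2 - 5)/(8 - 5) × (9.2 - 11)/(8 - 11) = 1.142400
L_4(9.2) = (9.2 - (-1))/(11 - (-1)) × (9.2 - 2)/(11 - 2) × (9.2 - 5)/(11 - 5) × (9.2 - 8)/(11 - 8) = 0.190400

P(9.2) = (-9)×L_0(9.2) + 10×L_1(9.2) + (-10)×L_2(9.2) + 5×L_3(9.2) + 6×L_4(9.2)
P(9.2) = 13.956800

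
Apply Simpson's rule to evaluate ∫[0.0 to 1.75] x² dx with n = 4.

f(x) = x²
a = 0.0, b = 1.75, n = 4
h = (b - a)/n = 0.437500

Simpson's rule: (h/3)[f(x₀) + 4f(x₁) + 2f(x₂) + ... + f(xₙ)]

x_0 = 0.0000, f(x_0) = 0.000000, coefficient = 1
x_1 = 0.4375, f(x_1) = 0.191406, coefficient = 4
x_2 = 0.8750, f(x_2) = 0.765625, coefficient = 2
x_3 = 1.3125, f(x_3) = 1.722656, coefficient = 4
x_4 = 1.7500, f(x_4) = 3.062500, coefficient = 1

I ≈ (0.437500/3) × 12.250000 = 1.786458
Exact value: 1.786458
Error: 0.000000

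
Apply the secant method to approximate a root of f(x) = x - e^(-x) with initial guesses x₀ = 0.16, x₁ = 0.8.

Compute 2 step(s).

f(x) = x - e^(-x)
x₀ = 0.16, x₁ = 0.8

Secant formula: x_{n+1} = x_n - f(x_n)(x_n - x_{n-1})/(f(x_n) - f(x_{n-1}))

Iteration 1:
  f(0.160000) = -0.692144
  f(0.800000) = 0.350671
  x_2 = 0.800000 - 0.350671×(0.800000 - 0.160000)/(0.350671 - (-0.692144))
       = 0.584785
Iteration 2:
  f(0.800000) = 0.350671
  f(0.584785) = 0.027559
  x_3 = 0.584785 - 0.027559×(0.584785 - 0.800000)/(0.027559 - 0.350671)
       = 0.566429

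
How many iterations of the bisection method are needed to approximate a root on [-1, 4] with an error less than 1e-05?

We need (b-a)/2^n ≤ 1e-05
(4 - (-1))/2^n ≤ 1e-05
5/2^n ≤ 1e-05
2^n ≥ 500000
n ≥ log₂(500000) = 18.93
n ≥ 19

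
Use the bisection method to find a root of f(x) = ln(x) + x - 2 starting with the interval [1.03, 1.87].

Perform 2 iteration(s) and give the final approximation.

f(x) = ln(x) + x - 2
Initial interval: [1.03, 1.87]

Iteration 1:
  c_1 = (1.030000 + 1.870000)/2 = 1.450000
  f(c_1) = f(1.450000) = -0.178436
  f(a) × f(c) ≥ 0, new interval: [1.450000, 1.870000]
Iteration 2:
  c_2 = (1.450000 + 1.870000)/2 = 1.660000
  f(c_2) = f(1.660000) = 0.166818
  f(a) × f(c) < 0, new interval: [1.450000, 1.660000]

After 2 iteration(s), the approximation is c_2 = 1.660000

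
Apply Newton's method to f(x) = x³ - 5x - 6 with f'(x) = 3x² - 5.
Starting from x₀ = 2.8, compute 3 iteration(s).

f(x) = x³ - 5x - 6
f'(x) = 3x² - 5
x₀ = 2.8

Newton-Raphson formula: x_{n+1} = x_n - f(x_n)/f'(x_n)

Iteration 1:
  f(2.800000) = 1.952000
  f'(2.800000) = 18.520000
  x_1 = 2.800000 - 1.952000/18.520000 = 2.694600
Iteration 2:
  f(2.694600) = 0.092145
  f'(2.694600) = 16.782614
  x_2 = 2.694600 - 0.092145/16.782614 = 2.689110
Iteration 3:
  f(2.689110) = 0.000244
  f'(2.689110) = 16.693936
  x_3 = 2.689110 - 0.000244/16.693936 = 2.689095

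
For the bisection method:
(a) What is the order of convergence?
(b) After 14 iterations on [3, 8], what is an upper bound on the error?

(a) Bisection has linear (order 1) convergence; the error is halved each step.

(b) Error bound = (b-a)/2^n = (8 - 3)/2^{14}
    = 5/2^{14}

(a) 1 (linear); (b) error ≤ 3.05e-04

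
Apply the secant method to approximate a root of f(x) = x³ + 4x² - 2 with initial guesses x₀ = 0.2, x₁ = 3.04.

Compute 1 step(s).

f(x) = x³ + 4x² - 2
x₀ = 0.2, x₁ = 3.04

Secant formula: x_{n+1} = x_n - f(x_n)(x_n - x_{n-1})/(f(x_n) - f(x_{n-1}))

Iteration 1:
  f(0.200000) = -1.832000
  f(3.040000) = 63.060864
  x_2 = 3.040000 - 63.060864×(3.040000 - 0.200000)/(63.060864 - (-1.832000))
       = 0.280176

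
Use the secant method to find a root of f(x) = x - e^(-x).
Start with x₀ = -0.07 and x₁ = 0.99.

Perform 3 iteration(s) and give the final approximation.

f(x) = x - e^(-x)
x₀ = -0.07, x₁ = 0.99

Secant formula: x_{n+1} = x_n - f(x_n)(x_n - x_{n-1})/(f(x_n) - f(x_{n-1}))

Iteration 1:
  f(-0.070000) = -1.142508
  f(0.990000) = 0.618423
  x_2 = 0.990000 - 0.618423×(0.990000 - (-0.070000))/(0.618423 - (-1.142508))
       = 0.617738
Iteration 2:
  f(0.990000) = 0.618423
  f(0.617738) = 0.078575
  x_3 = 0.617738 - 0.078575×(0.617738 - 0.990000)/(0.078575 - 0.618423)
       = 0.563555
Iteration 3:
  f(0.617738) = 0.078575
  f(0.563555) = -0.005627
  x_4 = 0.563555 - (-0.005627)×(0.563555 - 0.617738)/(-0.005627 - 0.078575)
       = 0.567176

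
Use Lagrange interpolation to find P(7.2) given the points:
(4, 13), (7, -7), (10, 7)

Lagrange interpolation formula:
P(x) = Σ yᵢ × Lᵢ(x)
where Lᵢ(x) = Π_{j≠i} (x - xⱼ)/(xᵢ - xⱼ)

L_0(7.2) = (7.2 - 7)/(4 - 7) × (7.2 - 10)/(4 - 10) = -0.031111
L_1(7.2) = (7.2 - 4)/(7 - 4) × (7.2 - 10)/(7 - 10) = 0.995556
L_2(7.2) = (7.2 - 4)/(10 - 4) × (7.2 - 7)/(10 - 7) = 0.035556

P(7.2) = 13×L_0(7.2) + (-7)×L_1(7.2) + 7×L_2(7.2)
P(7.2) = -7.124444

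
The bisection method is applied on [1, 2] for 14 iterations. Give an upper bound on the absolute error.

Bisection error bound: |error| ≤ (b-a)/2^n
|error| ≤ (2 - 1)/2^14 = 1/2^14
|error| ≤ 0.0000610352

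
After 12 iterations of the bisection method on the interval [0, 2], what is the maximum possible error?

Bisection error bound: |error| ≤ (b-a)/2^n
|error| ≤ (2 - 0)/2^12 = 2/2^12
|error| ≤ 0.0004882812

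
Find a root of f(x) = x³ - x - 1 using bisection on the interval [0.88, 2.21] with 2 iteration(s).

f(x) = x³ - x - 1
Initial interval: [0.88, 2.21]

Iteration 1:
  c_1 = (0.880000 + 2.210000)/2 = 1.545000
  f(c_1) = f(1.545000) = 1.142954
  f(a) × f(c) < 0, new interval: [0.880000, 1.545000]
Iteration 2:
  c_2 = (0.880000 + 1.545000)/2 = 1.212500
  f(c_2) = f(1.212500) = -0.429936
  f(a) × f(c) ≥ 0, new interval: [1.212500, 1.545000]

After 2 iteration(s), the approximation is c_2 = 1.212500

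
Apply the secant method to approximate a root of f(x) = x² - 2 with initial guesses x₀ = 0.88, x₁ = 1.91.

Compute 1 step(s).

f(x) = x² - 2
x₀ = 0.88, x₁ = 1.91

Secant formula: x_{n+1} = x_n - f(x_n)(x_n - x_{n-1})/(f(x_n) - f(x_{n-1}))

Iteration 1:
  f(0.880000) = -1.225600
  f(1.910000) = 1.648100
  x_2 = 1.910000 - 1.648100×(1.910000 - 0.880000)/(1.648100 - (-1.225600))
       = 1.319283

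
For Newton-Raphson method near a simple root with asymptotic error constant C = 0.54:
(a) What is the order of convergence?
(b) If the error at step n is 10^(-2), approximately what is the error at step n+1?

(a) Newton-Raphson has quadratic (order 2) convergence near simple roots.
    This means |e_{n+1}| ≈ C|e_n|².

(b) With |e_n| = 10^(-2) and C = 0.54:
    |e_{n+1}| ≈ 0.54 × (10^(-2))² = 0.54 × 10^(-4)

(a) 2 (quadratic); (b) |e_{n+1}| ≈ 5.400e-05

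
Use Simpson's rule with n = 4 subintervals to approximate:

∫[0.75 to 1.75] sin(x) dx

f(x) = sin(x)
a = 0.75, b = 1.75, n = 4
h = (b - a)/n = 0.250000

Simpson's rule: (h/3)[f(x₀) + 4f(x₁) + 2f(x₂) + ... + f(xₙ)]

x_0 = 0.7500, f(x_0) = 0.681639, coefficient = 1
x_1 = 1.0000, f(x_1) = 0.841471, coefficient = 4
x_2 = 1.2500, f(x_2) = 0.948985, coefficient = 2
x_3 = 1.5000, f(x_3) = 0.997495, coefficient = 4
x_4 = 1.7500, f(x_4) = 0.983986, coefficient = 1

I ≈ (0.250000/3) × 10.919458 = 0.909955
Exact value: 0.909935
Error: 0.000020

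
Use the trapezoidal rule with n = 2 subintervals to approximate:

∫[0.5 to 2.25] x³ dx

f(x) = x³
a = 0.5, b = 2.25, n = 2
h = (b - a)/n = 0.875000

Trapezoidal rule: (h/2)[f(x₀) + 2f(x₁) + 2f(x₂) + ... + f(xₙ)]

x_0 = 0.5000, f(x_0) = 0.125000, coefficient = 1
x_1 = 1.3750, f(x_1) = 2.599609, coefficient = 2
x_2 = 2.2500, f(x_2) = 11.390625, coefficient = 1

I ≈ (0.875000/2) × 16.714844 = 7.312744
Exact value: 6.391602
Error: 0.921143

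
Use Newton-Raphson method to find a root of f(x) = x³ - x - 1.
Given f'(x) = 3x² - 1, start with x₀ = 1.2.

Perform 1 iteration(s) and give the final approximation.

f(x) = x³ - x - 1
f'(x) = 3x² - 1
x₀ = 1.2

Newton-Raphson formula: x_{n+1} = x_n - f(x_n)/f'(x_n)

Iteration 1:
  f(1.200000) = -0.472000
  f'(1.200000) = 3.320000
  x_1 = 1.200000 - (-0.472000)/3.320000 = 1.342169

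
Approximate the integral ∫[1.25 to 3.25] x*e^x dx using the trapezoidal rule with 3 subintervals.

f(x) = x*e^x
a = 1.25, b = 3.25, n = 3
h = (b - a)/n = 0.666667

Trapezoidal rule: (h/2)[f(x₀) + 2f(x₁) + 2f(x₂) + ... + f(xₙ)]

x_0 = 1.2500, f(x_0) = 4.362929, coefficient = 1
x_1 = 1.9167, f(x_1) = 13.029998, coefficient = 2
x_2 = 2.5833, f(x_2) = 34.206439, coefficient = 2
x_3 = 3.2500, f(x_3) = 83.818605, coefficient = 1

I ≈ (0.666667/2) × 182.654406 = 60.884802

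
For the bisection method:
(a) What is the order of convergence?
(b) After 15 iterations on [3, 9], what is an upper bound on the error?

(a) Bisection has linear (order 1) convergence; the error is halved each step.

(b) Error bound = (b-a)/2^n = (9 - 3)/2^{15}
    = 6/2^{15}

(a) 1 (linear); (b) error ≤ 1.83e-04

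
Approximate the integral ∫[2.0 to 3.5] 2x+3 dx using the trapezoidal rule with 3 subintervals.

f(x) = 2x+3
a = 2.0, b = 3.5, n = 3
h = (b - a)/n = 0.500000

Trapezoidal rule: (h/2)[f(x₀) + 2f(x₁) + 2f(x₂) + ... + f(xₙ)]

x_0 = 2.0000, f(x_0) = 7.000000, coefficient = 1
x_1 = 2.5000, f(x_1) = 8.000000, coefficient = 2
x_2 = 3.0000, f(x_2) = 9.000000, coefficient = 2
x_3 = 3.5000, f(x_3) = 10.000000, coefficient = 1

I ≈ (0.500000/2) × 51.000000 = 12.750000
Exact value: 12.750000
Error: 0.000000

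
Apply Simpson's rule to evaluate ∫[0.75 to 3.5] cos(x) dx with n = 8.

f(x) = cos(x)
a = 0.75, b = 3.5, n = 8
h = (b - a)/n = 0.343750

Simpson's rule: (h/3)[f(x₀) + 4f(x₁) + 2f(x₂) + ... + f(xₙ)]

x_0 = 0.7500, f(x_0) = 0.731689, coefficient = 1
x_1 = 1.0938, f(x_1) = 0.459157, coefficient = 4
x_2 = 1.4375, f(x_2) = 0.132902, coefficient = 2
x_3 = 1.7812, f(x_3) = -0.208904, coefficient = 4
x_4 = 2.1250, f(x_4) = -0.526266, coefficient = 2
x_5 = 2.4688, f(x_5) = -0.782053, coefficient = 4
x_6 = 2.8125, f(x_6) = -0.946336, coefficient = 2
x_7 = 3.1562, f(x_7) = -0.999893, coefficient = 4
x_8 = 3.5000, f(x_8) = -0.936457, coefficient = 1

I ≈ (0.343750/3) × -9.010937 = -1.032503
Exact value: -1.032422
Error: 0.000081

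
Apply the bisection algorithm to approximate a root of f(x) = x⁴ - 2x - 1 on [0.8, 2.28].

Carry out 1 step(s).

f(x) = x⁴ - 2x - 1
Initial interval: [0.8, 2.28]

Iteration 1:
  c_1 = (0.800000 + 2.280000)/2 = 1.540000
  f(c_1) = f(1.540000) = 1.544487
  f(a) × f(c) < 0, new interval: [0.800000, 1.540000]

After 1 iteration(s), the approximation is c_1 = 1.540000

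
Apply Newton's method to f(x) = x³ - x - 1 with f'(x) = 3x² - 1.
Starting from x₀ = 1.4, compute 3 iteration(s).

f(x) = x³ - x - 1
f'(x) = 3x² - 1
x₀ = 1.4

Newton-Raphson formula: x_{n+1} = x_n - f(x_n)/f'(x_n)

Iteration 1:
  f(1.400000) = 0.344000
  f'(1.400000) = 4.880000
  x_1 = 1.400000 - 0.344000/4.880000 = 1.329508
Iteration 2:
  f(1.329508) = 0.020520
  f'(1.329508) = 4.302776
  x_2 = 1.329508 - 0.020520/4.302776 = 1.324739
Iteration 3:
  f(1.324739) = 0.000091
  f'(1.324739) = 4.264802
  x_3 = 1.324739 - 0.000091/4.264802 = 1.324718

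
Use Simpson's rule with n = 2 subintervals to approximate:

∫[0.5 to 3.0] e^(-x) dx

f(x) = e^(-x)
a = 0.5, b = 3.0, n = 2
h = (b - a)/n = 1.250000

Simpson's rule: (h/3)[f(x₀) + 4f(x₁) + 2f(x₂) + ... + f(xₙ)]

x_0 = 0.5000, f(x_0) = 0.606531, coefficient = 1
x_1 = 1.7500, f(x_1) = 0.173774, coefficient = 4
x_2 = 3.0000, f(x_2) = 0.049787, coefficient = 1

I ≈ (1.250000/3) × 1.351414 = 0.563089
Exact value: 0.556744
Error: 0.006345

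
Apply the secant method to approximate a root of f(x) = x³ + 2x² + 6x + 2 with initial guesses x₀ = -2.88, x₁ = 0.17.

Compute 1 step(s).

f(x) = x³ + 2x² + 6x + 2
x₀ = -2.88, x₁ = 0.17

Secant formula: x_{n+1} = x_n - f(x_n)(x_n - x_{n-1})/(f(x_n) - f(x_{n-1}))

Iteration 1:
  f(-2.880000) = -22.579072
  f(0.170000) = 3.082713
  x_2 = 0.170000 - 3.082713×(0.170000 - (-2.880000))/(3.082713 - (-22.579072))
       = -0.196392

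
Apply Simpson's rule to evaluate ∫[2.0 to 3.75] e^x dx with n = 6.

f(x) = e^x
a = 2.0, b = 3.75, n = 6
h = (b - a)/n = 0.291667

Simpson's rule: (h/3)[f(x₀) + 4f(x₁) + 2f(x₂) + ... + f(xₙ)]

x_0 = 2.0000, f(x_0) = 7.389056, coefficient = 1
x_1 = 2.2917, f(x_1) = 9.891410, coefficient = 4
x_2 = 2.5833, f(x_2) = 13.241202, coefficient = 2
x_3 = 2.8750, f(x_3) = 17.725424, coefficient = 4
x_4 = 3.1667, f(x_4) = 23.728258, coefficient = 2
x_5 = 3.4583, f(x_5) = 31.763992, coefficient = 4
x_6 = 3.7500, f(x_6) = 42.521082, coefficient = 1

I ≈ (0.291667/3) × 361.372363 = 35.133424
Exact value: 35.132026
Error: 0.001398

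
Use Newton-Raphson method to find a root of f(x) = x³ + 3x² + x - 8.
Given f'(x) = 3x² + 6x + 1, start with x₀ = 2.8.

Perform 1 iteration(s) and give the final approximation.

f(x) = x³ + 3x² + x - 8
f'(x) = 3x² + 6x + 1
x₀ = 2.8

Newton-Raphson formula: x_{n+1} = x_n - f(x_n)/f'(x_n)

Iteration 1:
  f(2.800000) = 40.272000
  f'(2.800000) = 41.320000
  x_1 = 2.800000 - 40.272000/41.320000 = 1.825363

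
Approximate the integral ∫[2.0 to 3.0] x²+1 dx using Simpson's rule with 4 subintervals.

f(x) = x²+1
a = 2.0, b = 3.0, n = 4
h = (b - a)/n = 0.250000

Simpson's rule: (h/3)[f(x₀) + 4f(x₁) + 2f(x₂) + ... + f(xₙ)]

x_0 = 2.0000, f(x_0) = 5.000000, coefficient = 1
x_1 = 2.2500, f(x_1) = 6.062500, coefficient = 4
x_2 = 2.5000, f(x_2) = 7.250000, coefficient = 2
x_3 = 2.7500, f(x_3) = 8.562500, coefficient = 4
x_4 = 3.0000, f(x_4) = 10.000000, coefficient = 1

I ≈ (0.250000/3) × 88.000000 = 7.333333
Exact value: 7.333333
Error: 0.000000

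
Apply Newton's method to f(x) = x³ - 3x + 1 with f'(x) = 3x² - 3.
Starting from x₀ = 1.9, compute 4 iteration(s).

f(x) = x³ - 3x + 1
f'(x) = 3x² - 3
x₀ = 1.9

Newton-Raphson formula: x_{n+1} = x_n - f(x_n)/f'(x_n)

Iteration 1:
  f(1.900000) = 2.159000
  f'(1.900000) = 7.830000
  x_1 = 1.900000 - 2.159000/7.830000 = 1.624266
Iteration 2:
  f(1.624266) = 0.412404
  f'(1.624266) = 4.914717
  x_2 = 1.624266 - 0.412404/4.914717 = 1.540354
Iteration 3:
  f(1.540354) = 0.033720
  f'(1.540354) = 4.118068
  x_3 = 1.540354 - 0.033720/4.118068 = 1.532165
Iteration 4:
  f(1.532165) = 0.000309
  f'(1.532165) = 4.042592
  x_4 = 1.532165 - 0.000309/4.042592 = 1.532089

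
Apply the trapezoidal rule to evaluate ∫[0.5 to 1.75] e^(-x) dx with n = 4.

f(x) = e^(-x)
a = 0.5, b = 1.75, n = 4
h = (b - a)/n = 0.312500

Trapezoidal rule: (h/2)[f(x₀) + 2f(x₁) + 2f(x₂) + ... + f(xₙ)]

x_0 = 0.5000, f(x_0) = 0.606531, coefficient = 1
x_1 = 0.8125, f(x_1) = 0.443747, coefficient = 2
x_2 = 1.1250, f(x_2) = 0.324652, coefficient = 2
x_3 = 1.4375, f(x_3) = 0.237521, coefficient = 2
x_4 = 1.7500, f(x_4) = 0.173774, coefficient = 1

I ≈ (0.312500/2) × 2.792146 = 0.436273
Exact value: 0.432757
Error: 0.003516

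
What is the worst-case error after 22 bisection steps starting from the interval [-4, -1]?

Bisection error bound: |error| ≤ (b-a)/2^n
|error| ≤ (-1 - (-4))/2^22 = 3/2^22
|error| ≤ 0.0000007153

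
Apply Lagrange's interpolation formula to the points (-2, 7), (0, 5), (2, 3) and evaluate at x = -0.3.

Lagrange interpolation formula:
P(x) = Σ yᵢ × Lᵢ(x)
where Lᵢ(x) = Π_{j≠i} (x - xⱼ)/(xᵢ - xⱼ)

L_0(-0.3) = (-0.3 - 0)/(-2 - 0) × (-0.3 - 2)/(-2 - 2) = 0.086250
L_1(-0.3) = (-0.3 - (-2))/(0 - (-2)) × (-0.3 - 2)/(0 - 2) = 0.977500
L_2(-0.3) = (-0.3 - (-2))/(2 - (-2)) × (-0.3 - 0)/(2 - 0) = -0.063750

P(-0.3) = 7×L_0(-0.3) + 5×L_1(-0.3) + 3×L_2(-0.3)
P(-0.3) = 5.300000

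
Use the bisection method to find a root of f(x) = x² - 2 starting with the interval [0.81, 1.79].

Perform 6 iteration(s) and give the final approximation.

f(x) = x² - 2
Initial interval: [0.81, 1.79]

Iteration 1:
  c_1 = (0.810000 + 1.790000)/2 = 1.300000
  f(c_1) = f(1.300000) = -0.310000
  f(a) × f(c) ≥ 0, new interval: [1.300000, 1.790000]
Iteration 2:
  c_2 = (1.300000 + 1.790000)/2 = 1.545000
  f(c_2) = f(1.545000) = 0.387025
  f(a) × f(c) < 0, new interval: [1.300000, 1.545000]
Iteration 3:
  c_3 = (1.300000 + 1.545000)/2 = 1.422500
  f(c_3) = f(1.422500) = 0.023506
  f(a) × f(c) < 0, new interval: [1.300000, 1.422500]
Iteration 4:
  c_4 = (1.300000 + 1.422500)/2 = 1.361250
  f(c_4) = f(1.361250) = -0.146998
  f(a) × f(c) ≥ 0, new interval: [1.361250, 1.422500]
Iteration 5:
  c_5 = (1.361250 + 1.422500)/2 = 1.391875
  f(c_5) = f(1.391875) = -0.062684
  f(a) × f(c) ≥ 0, new interval: [1.391875, 1.422500]
Iteration 6:
  c_6 = (1.391875 + 1.422500)/2 = 1.407188
  f(c_6) = f(1.407188) = -0.019823
  f(a) × f(c) ≥ 0, new interval: [1.407188, 1.422500]

After 6 iteration(s), the approximation is c_6 = 1.407188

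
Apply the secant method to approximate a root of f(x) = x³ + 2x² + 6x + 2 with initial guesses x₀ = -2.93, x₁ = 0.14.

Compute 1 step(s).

f(x) = x³ + 2x² + 6x + 2
x₀ = -2.93, x₁ = 0.14

Secant formula: x_{n+1} = x_n - f(x_n)(x_n - x_{n-1})/(f(x_n) - f(x_{n-1}))

Iteration 1:
  f(-2.930000) = -23.563957
  f(0.140000) = 2.881944
  x_2 = 0.140000 - 2.881944×(0.140000 - (-2.930000))/(2.881944 - (-23.563957))
       = -0.194553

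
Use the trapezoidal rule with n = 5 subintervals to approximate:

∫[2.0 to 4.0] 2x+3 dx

f(x) = 2x+3
a = 2.0, b = 4.0, n = 5
h = (b - a)/n = 0.400000

Trapezoidal rule: (h/2)[f(x₀) + 2f(x₁) + 2f(x₂) + ... + f(xₙ)]

x_0 = 2.0000, f(x_0) = 7.000000, coefficient = 1
x_1 = 2.4000, f(x_1) = 7.800000, coefficient = 2
x_2 = 2.8000, f(x_2) = 8.600000, coefficient = 2
x_3 = 3.2000, f(x_3) = 9.400000, coefficient = 2
x_4 = 3.6000, f(x_4) = 10.200000, coefficient = 2
x_5 = 4.0000, f(x_5) = 11.000000, coefficient = 1

I ≈ (0.400000/2) × 90.000000 = 18.000000
Exact value: 18.000000
Error: 0.000000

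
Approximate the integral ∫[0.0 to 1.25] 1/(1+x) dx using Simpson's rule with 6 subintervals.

f(x) = 1/(1+x)
a = 0.0, b = 1.25, n = 6
h = (b - a)/n = 0.208333

Simpson's rule: (h/3)[f(x₀) + 4f(x₁) + 2f(x₂) + ... + f(xₙ)]

x_0 = 0.0000, f(x_0) = 1.000000, coefficient = 1
x_1 = 0.2083, f(x_1) = 0.827586, coefficient = 4
x_2 = 0.4167, f(x_2) = 0.705882, coefficient = 2
x_3 = 0.6250, f(x_3) = 0.615385, coefficient = 4
x_4 = 0.8333, f(x_4) = 0.545455, coefficient = 2
x_5 = 1.0417, f(x_5) = 0.489796, coefficient = 4
x_6 = 1.2500, f(x_6) = 0.444444, coefficient = 1

I ≈ (0.208333/3) × 11.678185 = 0.810985
Exact value: 0.810930
Error: 0.000055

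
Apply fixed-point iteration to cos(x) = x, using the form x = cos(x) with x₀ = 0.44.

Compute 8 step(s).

Equation: cos(x) = x
Fixed-point form: x = cos(x)
x₀ = 0.44

x_1 = g(0.440000) = 0.904752
x_2 = g(0.904752) = 0.617881
x_3 = g(0.617881) = 0.815108
x_4 = g(0.815108) = 0.685790
x_5 = g(0.685790) = 0.773919
x_6 = g(0.773919) = 0.715177
x_7 = g(0.715177) = 0.754977
x_8 = g(0.754977) = 0.728287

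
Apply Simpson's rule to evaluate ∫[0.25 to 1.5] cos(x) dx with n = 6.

f(x) = cos(x)
a = 0.25, b = 1.5, n = 6
h = (b - a)/n = 0.208333

Simpson's rule: (h/3)[f(x₀) + 4f(x₁) + 2f(x₂) + ... + f(xₙ)]

x_0 = 0.2500, f(x_0) = 0.968912, coefficient = 1
x_1 = 0.4583, f(x_1) = 0.896791, coefficient = 4
x_2 = 0.6667, f(x_2) = 0.785887, coefficient = 2
x_3 = 0.8750, f(x_3) = 0.640997, coefficient = 4
x_4 = 1.0833, f(x_4) = 0.468386, coefficient = 2
x_5 = 1.2917, f(x_5) = 0.275519, coefficient = 4
x_6 = 1.5000, f(x_6) = 0.070737, coefficient = 1

I ≈ (0.208333/3) × 10.801424 = 0.750099
Exact value: 0.750091
Error: 0.000008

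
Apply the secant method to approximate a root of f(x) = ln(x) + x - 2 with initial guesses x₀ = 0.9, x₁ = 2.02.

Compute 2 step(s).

f(x) = ln(x) + x - 2
x₀ = 0.9, x₁ = 2.02

Secant formula: x_{n+1} = x_n - f(x_n)(x_n - x_{n-1})/(f(x_n) - f(x_{n-1}))

Iteration 1:
  f(0.900000) = -1.205361
  f(2.020000) = 0.723098
  x_2 = 2.020000 - 0.723098×(2.020000 - 0.900000)/(0.723098 - (-1.205361))
       = 1.600043
Iteration 2:
  f(2.020000) = 0.723098
  f(1.600043) = 0.070074
  x_3 = 1.600043 - 0.070074×(1.600043 - 2.020000)/(0.070074 - 0.723098)
       = 1.554979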